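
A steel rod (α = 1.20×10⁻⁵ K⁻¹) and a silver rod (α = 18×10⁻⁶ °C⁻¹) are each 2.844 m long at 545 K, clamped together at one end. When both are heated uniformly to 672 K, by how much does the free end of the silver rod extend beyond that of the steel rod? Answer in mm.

2.17 mm

ΔT = 127 K
steel: ΔL = 1.20×10⁻⁵ × 2.844 m × 127 = 4.3343×10⁻³ m = 4.3343 mm
silver: ΔL = 18×10⁻⁶ × 2.844 m × 127 = 6.5014×10⁻³ m = 6.5014 mm
difference = 6.5014 − 4.3343 = 2.1671 mm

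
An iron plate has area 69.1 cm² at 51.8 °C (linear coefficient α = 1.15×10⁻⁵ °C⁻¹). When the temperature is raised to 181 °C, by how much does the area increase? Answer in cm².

Area coefficient ≈ 2α; |ΔT| = 129.2 K
ΔA = 2αA₀ΔT = 2(1.15×10⁻⁵)(69.1)(129.2) = 0.205 cm²

ΔA = 0.205 cm²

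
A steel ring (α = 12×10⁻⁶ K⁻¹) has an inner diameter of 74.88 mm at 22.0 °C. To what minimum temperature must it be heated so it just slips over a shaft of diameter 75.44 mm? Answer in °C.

Required Δd = 75.44 − 74.88 = 0.56 mm
Δd = αd₀ΔT ⇒ ΔT = Δd/(αd₀) = 0.56 / (12×10⁻⁶ × 74.88) = 623.22 K
T_min = 22.0 + 623.22 = 645.22 °C

T = 645 °C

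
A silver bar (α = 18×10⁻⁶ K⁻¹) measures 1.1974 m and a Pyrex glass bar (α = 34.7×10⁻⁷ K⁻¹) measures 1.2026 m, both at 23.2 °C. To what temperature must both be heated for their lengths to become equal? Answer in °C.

T = 322.4 °C

L₁(1 + α₁ΔT) = L₂(1 + α₂ΔT) ⇒ ΔT = (L₂ − L₁)/(α₁L₁ − α₂L₂)
L₂ − L₁ = 1.2026 − 1.1974 = 5.20×10⁻³ m
α₁L₁ − α₂L₂ = 18×10⁻⁶×1.1974 − 34.7×10⁻⁷×1.2026 = 1.7380178×10⁻⁵ m/K
ΔT = 5.20×10⁻³ / 1.7380178×10⁻⁵ = 299.191 K
T = 23.2 + 299.191 = 322.391 °C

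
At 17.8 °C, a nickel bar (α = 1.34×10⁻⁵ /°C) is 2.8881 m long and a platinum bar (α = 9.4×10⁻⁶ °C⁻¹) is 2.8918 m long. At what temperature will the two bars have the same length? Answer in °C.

T = 339.0 °C

L₁(1 + α₁ΔT) = L₂(1 + α₂ΔT) ⇒ ΔT = (L₂ − L₁)/(α₁L₁ − α₂L₂)
L₂ − L₁ = 2.8918 − 2.8881 = 3.70×10⁻³ m
α₁L₁ − α₂L₂ = 1.34×10⁻⁵×2.8881 − 9.4×10⁻⁶×2.8918 = 1.151762×10⁻⁵ m/K
ΔT = 3.70×10⁻³ / 1.151762×10⁻⁵ = 321.247 K
T = 17.8 + 321.247 = 339.047 °C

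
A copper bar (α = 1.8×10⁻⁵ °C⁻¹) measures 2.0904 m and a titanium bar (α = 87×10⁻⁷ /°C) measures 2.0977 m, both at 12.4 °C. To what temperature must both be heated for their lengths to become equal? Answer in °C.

T = 389.1 °C

Equal length when α₁L₁ΔT − α₂L₂ΔT = L₂ − L₁ = 7.30×10⁻³ m
α₁L₁ = 3.76272×10⁻⁵, α₂L₂ = 1.824999×10⁻⁵ → Δ(αL) = 1.937721×10⁻⁵ m/K
ΔT = 7.30×10⁻³ / 1.937721×10⁻⁵ = 376.731 K, so T = 12.4 + 376.731 = 389.131 °C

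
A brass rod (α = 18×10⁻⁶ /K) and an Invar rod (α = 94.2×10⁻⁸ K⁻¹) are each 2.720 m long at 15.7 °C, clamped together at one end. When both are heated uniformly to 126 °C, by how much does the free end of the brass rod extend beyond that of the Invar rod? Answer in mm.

5.12 mm

ΔT = 110.3 K
brass: ΔL = 18×10⁻⁶ × 2.720 m × 110.3 = 5.4003×10⁻³ m = 5.4003 mm
Invar: ΔL = 94.2×10⁻⁸ × 2.720 m × 110.3 = 2.8262×10⁻⁴ m = 0.28262 mm
difference = 5.4003 − 0.28262 = 5.11768 mm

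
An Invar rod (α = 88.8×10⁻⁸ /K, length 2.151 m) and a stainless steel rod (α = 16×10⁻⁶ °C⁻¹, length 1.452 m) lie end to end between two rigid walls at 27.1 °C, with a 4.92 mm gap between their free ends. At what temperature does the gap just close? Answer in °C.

T = 223 °C

Gap closes when ΔL₁ + ΔL₂ = 4.92 mm = 4.92×10⁻³ m
(α₁L₁ + α₂L₂)ΔT = g
α₁L₁ + α₂L₂ = 88.8×10⁻⁸×2.151 + 16×10⁻⁶×1.452 = 2.5142088×10⁻⁵ m/K
ΔT = 4.92×10⁻³ / 2.5142088×10⁻⁵ = 195.69 K
T = 27.1 + 195.69 = 222.79 °C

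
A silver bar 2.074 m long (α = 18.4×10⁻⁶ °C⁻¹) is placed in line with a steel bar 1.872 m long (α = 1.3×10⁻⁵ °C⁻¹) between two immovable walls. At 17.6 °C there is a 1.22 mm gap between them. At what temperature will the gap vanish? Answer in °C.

T = 37.1 °C

α₁L₁ = 3.81616×10⁻⁵ m/K, α₂L₂ = 2.4336×10⁻⁵ m/K → total 6.24976×10⁻⁵ m/K
ΔT = g/(α₁L₁+α₂L₂) = 1.22×10⁻³ / 6.24976×10⁻⁵ = 19.521 K
T = 17.6 + 19.521 = 37.121 °C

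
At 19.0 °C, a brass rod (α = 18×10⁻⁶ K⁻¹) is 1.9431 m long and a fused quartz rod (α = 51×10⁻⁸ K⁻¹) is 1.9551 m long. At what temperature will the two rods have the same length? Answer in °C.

L₁(1 + α₁ΔT) = L₂(1 + α₂ΔT) ⇒ ΔT = (L₂ − L₁)/(α₁L₁ − α₂L₂)
L₂ − L₁ = 1.9551 − 1.9431 = 1.20×10⁻² m
α₁L₁ − α₂L₂ = 18×10⁻⁶×1.9431 − 51×10⁻⁸×1.9551 = 3.3978699×10⁻⁵ m/K
ΔT = 1.20×10⁻² / 3.3978699×10⁻⁵ = 353.162 K
T = 19.0 + 353.162 = 372.162 °C

T = 372.2 °C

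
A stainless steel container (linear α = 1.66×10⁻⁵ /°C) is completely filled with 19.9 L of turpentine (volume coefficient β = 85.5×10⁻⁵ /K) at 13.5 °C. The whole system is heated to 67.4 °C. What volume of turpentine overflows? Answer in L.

0.864 L

The container also expands: β_container ≈ 3α = 4.98×10⁻⁵ /K
Net overflow = V₀(β_liq − 3α_cont)ΔT
β − 3α = 8.55×10⁻⁴ − 4.98×10⁻⁵ = 8.052×10⁻⁴ /K; ΔT = 53.9 K
ΔV = 19.9 × 8.052×10⁻⁴ × 53.9 = 0.864 L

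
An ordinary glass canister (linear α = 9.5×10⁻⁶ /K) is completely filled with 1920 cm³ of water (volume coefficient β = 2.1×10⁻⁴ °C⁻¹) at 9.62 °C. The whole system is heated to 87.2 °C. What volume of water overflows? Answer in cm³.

The canister also expands: β_container ≈ 3α = 2.85×10⁻⁵ /K
Net overflow = V₀(β_liq − 3α_cont)ΔT
β − 3α = 2.10×10⁻⁴ − 2.85×10⁻⁵ = 1.815×10⁻⁴ /K; ΔT = 77.58 K
ΔV = 1920 × 1.815×10⁻⁴ × 77.58 = 27.0 cm³

27.0 cm³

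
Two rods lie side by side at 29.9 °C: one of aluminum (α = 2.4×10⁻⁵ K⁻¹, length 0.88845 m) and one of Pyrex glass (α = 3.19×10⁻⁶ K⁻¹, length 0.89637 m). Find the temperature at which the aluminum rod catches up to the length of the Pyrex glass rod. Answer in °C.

T = 458.9 °C

L₁(1 + α₁ΔT) = L₂(1 + α₂ΔT) ⇒ ΔT = (L₂ − L₁)/(α₁L₁ − α₂L₂)
L₂ − L₁ = 0.89637 − 0.88845 = 7.92×10⁻³ m
α₁L₁ − α₂L₂ = 2.4×10⁻⁵×0.88845 − 3.19×10⁻⁶×0.89637 = 1.84633797×10⁻⁵ m/K
ΔT = 7.92×10⁻³ / 1.84633797×10⁻⁵ = 428.957 K
T = 29.9 + 428.957 = 458.857 °C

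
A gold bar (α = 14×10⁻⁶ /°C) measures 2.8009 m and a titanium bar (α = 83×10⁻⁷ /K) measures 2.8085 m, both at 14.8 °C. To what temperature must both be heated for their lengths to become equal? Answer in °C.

Equal length when α₁L₁ΔT − α₂L₂ΔT = L₂ − L₁ = 7.60×10⁻³ m
α₁L₁ = 3.92126×10⁻⁵, α₂L₂ = 2.331055×10⁻⁵ → Δ(αL) = 1.590205×10⁻⁵ m/K
ΔT = 7.60×10⁻³ / 1.590205×10⁻⁵ = 477.926 K, so T = 14.8 + 477.926 = 492.726 °C

T = 492.7 °C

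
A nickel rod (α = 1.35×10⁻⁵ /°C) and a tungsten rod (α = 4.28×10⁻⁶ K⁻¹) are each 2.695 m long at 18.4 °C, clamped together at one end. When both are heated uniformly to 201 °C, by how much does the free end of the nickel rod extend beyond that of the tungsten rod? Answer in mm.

ΔT = 182.6 K
nickel: ΔL = 1.35×10⁻⁵ × 2.695 m × 182.6 = 6.6434×10⁻³ m = 6.6434 mm
tungsten: ΔL = 4.28×10⁻⁶ × 2.695 m × 182.6 = 2.1062×10⁻³ m = 2.1062 mm
difference = 6.6434 − 2.1062 = 4.5372 mm

4.54 mm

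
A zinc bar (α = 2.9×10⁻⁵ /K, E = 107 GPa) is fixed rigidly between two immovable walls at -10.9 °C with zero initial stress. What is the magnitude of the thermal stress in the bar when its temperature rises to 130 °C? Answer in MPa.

Fully constrained: the free strain ε = αΔT is blocked, so σ = Eε = EαΔT.
|ΔT| = 140.9 K
σ = 107×10⁹ × 2.9×10⁻⁵ × 140.9 = 4.37×10⁸ Pa

σ = 437 MPa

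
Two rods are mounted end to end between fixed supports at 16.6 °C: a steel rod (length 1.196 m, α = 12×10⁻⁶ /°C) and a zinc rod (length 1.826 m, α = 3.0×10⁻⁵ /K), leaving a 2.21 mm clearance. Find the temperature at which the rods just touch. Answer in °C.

α₁L₁ = 1.4352×10⁻⁵ m/K, α₂L₂ = 5.478×10⁻⁵ m/K → total 6.9132×10⁻⁵ m/K
ΔT = g/(α₁L₁+α₂L₂) = 2.21×10⁻³ / 6.9132×10⁻⁵ = 31.968 K
T = 16.6 + 31.968 = 48.568 °C

T = 48.6 °C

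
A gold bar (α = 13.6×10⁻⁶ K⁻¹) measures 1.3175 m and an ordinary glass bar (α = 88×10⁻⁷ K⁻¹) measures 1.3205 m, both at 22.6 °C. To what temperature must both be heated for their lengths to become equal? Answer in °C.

Equal length when α₁L₁ΔT − α₂L₂ΔT = L₂ − L₁ = 3.00×10⁻³ m
α₁L₁ = 1.7918×10⁻⁵, α₂L₂ = 1.16204×10⁻⁵ → Δ(αL) = 6.2976×10⁻⁶ m/K
ΔT = 3.00×10⁻³ / 6.2976×10⁻⁶ = 476.372 K, so T = 22.6 + 476.372 = 498.972 °C

T = 499.0 °C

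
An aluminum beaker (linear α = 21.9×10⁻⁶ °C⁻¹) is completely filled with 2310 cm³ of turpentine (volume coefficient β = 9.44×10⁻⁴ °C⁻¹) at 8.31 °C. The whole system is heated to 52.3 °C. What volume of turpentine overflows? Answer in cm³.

89.3 cm³

The beaker also expands: β_container ≈ 3α = 6.57×10⁻⁵ /K
Net overflow = V₀(β_liq − 3α_cont)ΔT
β − 3α = 9.44×10⁻⁴ − 6.57×10⁻⁵ = 8.783×10⁻⁴ /K; ΔT = 43.99 K
ΔV = 2310 × 8.783×10⁻⁴ × 43.99 = 89.3 cm³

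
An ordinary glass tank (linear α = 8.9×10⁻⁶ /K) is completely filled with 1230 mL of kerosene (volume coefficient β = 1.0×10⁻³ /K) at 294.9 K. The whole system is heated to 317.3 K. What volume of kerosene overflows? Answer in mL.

26.8 mL

The tank also expands: β_container ≈ 3α = 2.67×10⁻⁵ /K
Net overflow = V₀(β_liq − 3α_cont)ΔT
β − 3α = 1.00×10⁻³ − 2.67×10⁻⁵ = 9.733×10⁻⁴ /K; ΔT = 22.4 K
ΔV = 1230 × 9.733×10⁻⁴ × 22.4 = 26.8 mL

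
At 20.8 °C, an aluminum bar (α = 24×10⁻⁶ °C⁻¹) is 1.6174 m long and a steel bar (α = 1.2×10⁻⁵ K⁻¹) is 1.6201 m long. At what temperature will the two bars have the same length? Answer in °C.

T = 160.1 °C

L₁(1 + α₁ΔT) = L₂(1 + α₂ΔT) ⇒ ΔT = (L₂ − L₁)/(α₁L₁ − α₂L₂)
L₂ − L₁ = 1.6201 − 1.6174 = 2.70×10⁻³ m
α₁L₁ − α₂L₂ = 24×10⁻⁶×1.6174 − 1.2×10⁻⁵×1.6201 = 1.93764×10⁻⁵ m/K
ΔT = 2.70×10⁻³ / 1.93764×10⁻⁵ = 139.345 K
T = 20.8 + 139.345 = 160.145 °C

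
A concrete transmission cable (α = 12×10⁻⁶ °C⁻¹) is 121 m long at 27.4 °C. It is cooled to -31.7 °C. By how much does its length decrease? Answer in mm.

ΔL = 85.8 mm

|ΔT| = |-31.7 − 27.4| = 59.1 K
ΔL = αL₀ΔT = (12×10⁻⁶)(121)(59.1) = 8.58×10⁻² m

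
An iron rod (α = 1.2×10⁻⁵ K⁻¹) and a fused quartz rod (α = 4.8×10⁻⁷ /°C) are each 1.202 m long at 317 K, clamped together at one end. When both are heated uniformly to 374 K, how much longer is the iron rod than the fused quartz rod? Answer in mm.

0.789 mm

ΔT = 57 K
iron: ΔL = 1.2×10⁻⁵ × 1.202 m × 57 = 8.2217×10⁻⁴ m = 0.82217 mm
fused quartz: ΔL = 4.8×10⁻⁷ × 1.202 m × 57 = 3.2887×10⁻⁵ m = 0.032887 mm
difference = 0.82217 − 0.032887 = 0.789283 mm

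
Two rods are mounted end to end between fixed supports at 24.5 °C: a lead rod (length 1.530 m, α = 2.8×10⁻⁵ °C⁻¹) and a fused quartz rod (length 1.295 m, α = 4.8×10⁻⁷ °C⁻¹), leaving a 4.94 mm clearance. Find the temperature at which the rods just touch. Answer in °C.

T = 138 °C

Gap closes when ΔL₁ + ΔL₂ = 4.94 mm = 4.94×10⁻³ m
(α₁L₁ + α₂L₂)ΔT = g
α₁L₁ + α₂L₂ = 2.8×10⁻⁵×1.530 + 4.8×10⁻⁷×1.295 = 4.34616×10⁻⁵ m/K
ΔT = 4.94×10⁻³ / 4.34616×10⁻⁵ = 113.66 K
T = 24.5 + 113.66 = 138.16 °C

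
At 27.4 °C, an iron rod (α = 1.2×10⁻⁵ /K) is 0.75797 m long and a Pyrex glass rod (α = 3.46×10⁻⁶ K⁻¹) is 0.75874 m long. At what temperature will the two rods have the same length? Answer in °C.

T = 146.4 °C

Equal length when α₁L₁ΔT − α₂L₂ΔT = L₂ − L₁ = 7.70×10⁻⁴ m
α₁L₁ = 9.09564×10⁻⁶, α₂L₂ = 2.6252404×10⁻⁶ → Δ(αL) = 6.4703996×10⁻⁶ m/K
ΔT = 7.70×10⁻⁴ / 6.4703996×10⁻⁶ = 119.003 K, so T = 27.4 + 119.003 = 146.403 °C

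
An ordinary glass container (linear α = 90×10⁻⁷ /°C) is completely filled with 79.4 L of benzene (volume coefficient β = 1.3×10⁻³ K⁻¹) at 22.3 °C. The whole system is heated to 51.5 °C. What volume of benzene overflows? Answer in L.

The container also expands: β_container ≈ 3α = 2.7×10⁻⁵ /K
Net overflow = V₀(β_liq − 3α_cont)ΔT
β − 3α = 1.30×10⁻³ − 2.7×10⁻⁵ = 1.273×10⁻³ /K; ΔT = 29.2 K
ΔV = 79.4 × 1.273×10⁻³ × 29.2 = 2.95 L

2.95 L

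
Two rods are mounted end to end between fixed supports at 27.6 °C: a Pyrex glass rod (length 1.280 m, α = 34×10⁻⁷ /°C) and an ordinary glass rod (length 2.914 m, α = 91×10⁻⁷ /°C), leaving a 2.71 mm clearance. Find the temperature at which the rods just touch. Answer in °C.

Gap closes when ΔL₁ + ΔL₂ = 2.71 mm = 2.71×10⁻³ m
(α₁L₁ + α₂L₂)ΔT = g
α₁L₁ + α₂L₂ = 34×10⁻⁷×1.280 + 91×10⁻⁷×2.914 = 3.08694×10⁻⁵ m/K
ΔT = 2.71×10⁻³ / 3.08694×10⁻⁵ = 87.79 K
T = 27.6 + 87.79 = 115.39 °C

T = 115 °C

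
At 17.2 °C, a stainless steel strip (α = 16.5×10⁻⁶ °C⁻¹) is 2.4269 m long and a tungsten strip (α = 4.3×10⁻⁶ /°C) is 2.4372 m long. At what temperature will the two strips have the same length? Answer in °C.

L₁(1 + α₁ΔT) = L₂(1 + α₂ΔT) ⇒ ΔT = (L₂ − L₁)/(α₁L₁ − α₂L₂)
L₂ − L₁ = 2.4372 − 2.4269 = 1.03×10⁻² m
α₁L₁ − α₂L₂ = 16.5×10⁻⁶×2.4269 − 4.3×10⁻⁶×2.4372 = 2.956389×10⁻⁵ m/K
ΔT = 1.03×10⁻² / 2.956389×10⁻⁵ = 348.398 K
T = 17.2 + 348.398 = 365.598 °C

T = 365.6 °C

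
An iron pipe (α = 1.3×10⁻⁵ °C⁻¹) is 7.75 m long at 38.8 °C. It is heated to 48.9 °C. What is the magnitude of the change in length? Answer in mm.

ΔL = 1.02 mm

|ΔT| = |48.9 − 38.8| = 10.1 K
ΔL = αL₀ΔT = (1.3×10⁻⁵)(7.75)(10.1) = 1.02×10⁻³ m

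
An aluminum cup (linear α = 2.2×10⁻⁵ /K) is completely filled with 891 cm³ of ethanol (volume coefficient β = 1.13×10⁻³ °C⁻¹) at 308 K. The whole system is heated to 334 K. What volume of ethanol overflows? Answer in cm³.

24.6 cm³

The cup also expands: β_container ≈ 3α = 6.6×10⁻⁵ /K
Net overflow = V₀(β_liq − 3α_cont)ΔT
β − 3α = 1.13×10⁻³ − 6.6×10⁻⁵ = 1.064×10⁻³ /K; ΔT = 26 K
ΔV = 891 × 1.064×10⁻³ × 26 = 24.6 cm³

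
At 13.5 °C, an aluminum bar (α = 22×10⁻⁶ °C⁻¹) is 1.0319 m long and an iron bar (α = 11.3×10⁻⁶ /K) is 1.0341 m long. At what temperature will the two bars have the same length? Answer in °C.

T = 213.2 °C

L₁(1 + α₁ΔT) = L₂(1 + α₂ΔT) ⇒ ΔT = (L₂ − L₁)/(α₁L₁ − α₂L₂)
L₂ − L₁ = 1.0341 − 1.0319 = 2.20×10⁻³ m
α₁L₁ − α₂L₂ = 22×10⁻⁶×1.0319 − 11.3×10⁻⁶×1.0341 = 1.101647×10⁻⁵ m/K
ΔT = 2.20×10⁻³ / 1.101647×10⁻⁵ = 199.701 K
T = 13.5 + 199.701 = 213.201 °C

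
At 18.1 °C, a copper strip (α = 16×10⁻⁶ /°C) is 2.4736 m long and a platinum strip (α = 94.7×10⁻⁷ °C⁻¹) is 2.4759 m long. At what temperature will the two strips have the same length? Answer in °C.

L₁(1 + α₁ΔT) = L₂(1 + α₂ΔT) ⇒ ΔT = (L₂ − L₁)/(α₁L₁ − α₂L₂)
L₂ − L₁ = 2.4759 − 2.4736 = 2.30×10⁻³ m
α₁L₁ − α₂L₂ = 16×10⁻⁶×2.4736 − 94.7×10⁻⁷×2.4759 = 1.6130827×10⁻⁵ m/K
ΔT = 2.30×10⁻³ / 1.6130827×10⁻⁵ = 142.584 K
T = 18.1 + 142.584 = 160.684 °C

T = 160.7 °C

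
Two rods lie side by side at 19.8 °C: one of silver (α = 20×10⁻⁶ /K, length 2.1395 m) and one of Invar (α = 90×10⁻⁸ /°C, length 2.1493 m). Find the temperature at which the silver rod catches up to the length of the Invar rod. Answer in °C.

T = 259.7 °C

L₁(1 + α₁ΔT) = L₂(1 + α₂ΔT) ⇒ ΔT = (L₂ − L₁)/(α₁L₁ − α₂L₂)
L₂ − L₁ = 2.1493 − 2.1395 = 9.80×10⁻³ m
α₁L₁ − α₂L₂ = 20×10⁻⁶×2.1395 − 90×10⁻⁸×2.1493 = 4.085563×10⁻⁵ m/K
ΔT = 9.80×10⁻³ / 4.085563×10⁻⁵ = 239.869 K
T = 19.8 + 239.869 = 259.669 °C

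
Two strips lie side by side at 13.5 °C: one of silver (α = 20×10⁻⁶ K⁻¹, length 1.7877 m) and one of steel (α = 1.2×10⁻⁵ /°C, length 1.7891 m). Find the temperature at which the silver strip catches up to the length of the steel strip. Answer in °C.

L₁(1 + α₁ΔT) = L₂(1 + α₂ΔT) ⇒ ΔT = (L₂ − L₁)/(α₁L₁ − α₂L₂)
L₂ − L₁ = 1.7891 − 1.7877 = 1.40×10⁻³ m
α₁L₁ − α₂L₂ = 20×10⁻⁶×1.7877 − 1.2×10⁻⁵×1.7891 = 1.42848×10⁻⁵ m/K
ΔT = 1.40×10⁻³ / 1.42848×10⁻⁵ = 98.006 K
T = 13.5 + 98.006 = 111.506 °C

T = 111.5 °C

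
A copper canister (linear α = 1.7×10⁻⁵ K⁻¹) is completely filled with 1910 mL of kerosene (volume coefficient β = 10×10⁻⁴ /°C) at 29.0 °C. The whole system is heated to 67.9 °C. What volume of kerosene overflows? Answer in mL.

70.5 mL

The canister also expands: β_container ≈ 3α = 5.1×10⁻⁵ /K
Net overflow = V₀(β_liq − 3α_cont)ΔT
β − 3α = 1.00×10⁻³ − 5.1×10⁻⁵ = 9.49×10⁻⁴ /K; ΔT = 38.9 K
ΔV = 1910 × 9.49×10⁻⁴ × 38.9 = 70.5 mL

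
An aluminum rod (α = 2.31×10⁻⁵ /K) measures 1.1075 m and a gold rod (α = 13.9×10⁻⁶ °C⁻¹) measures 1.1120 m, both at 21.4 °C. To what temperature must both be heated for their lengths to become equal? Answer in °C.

T = 465.8 °C

Equal length when α₁L₁ΔT − α₂L₂ΔT = L₂ − L₁ = 4.50×10⁻³ m
α₁L₁ = 2.558325×10⁻⁵, α₂L₂ = 1.54568×10⁻⁵ → Δ(αL) = 1.012645×10⁻⁵ m/K
ΔT = 4.50×10⁻³ / 1.012645×10⁻⁵ = 444.381 K, so T = 21.4 + 444.381 = 465.781 °C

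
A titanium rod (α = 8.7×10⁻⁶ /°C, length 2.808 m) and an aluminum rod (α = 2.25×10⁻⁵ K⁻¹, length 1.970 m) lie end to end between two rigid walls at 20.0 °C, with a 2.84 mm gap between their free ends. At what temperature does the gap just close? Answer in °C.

T = 61.3 °C

Gap closes when ΔL₁ + ΔL₂ = 2.84 mm = 2.84×10⁻³ m
(α₁L₁ + α₂L₂)ΔT = g
α₁L₁ + α₂L₂ = 8.7×10⁻⁶×2.808 + 2.25×10⁻⁵×1.970 = 6.87546×10⁻⁵ m/K
ΔT = 2.84×10⁻³ / 6.87546×10⁻⁵ = 41.306 K
T = 20.0 + 41.306 = 61.306 °C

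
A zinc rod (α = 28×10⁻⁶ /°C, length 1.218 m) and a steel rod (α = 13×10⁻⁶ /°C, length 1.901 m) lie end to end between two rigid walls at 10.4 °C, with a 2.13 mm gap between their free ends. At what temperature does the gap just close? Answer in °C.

T = 46.6 °C

α₁L₁ = 3.4104×10⁻⁵ m/K, α₂L₂ = 2.4713×10⁻⁵ m/K → total 5.8817×10⁻⁵ m/K
ΔT = g/(α₁L₁+α₂L₂) = 2.13×10⁻³ / 5.8817×10⁻⁵ = 36.214 K
T = 10.4 + 36.214 = 46.614 °C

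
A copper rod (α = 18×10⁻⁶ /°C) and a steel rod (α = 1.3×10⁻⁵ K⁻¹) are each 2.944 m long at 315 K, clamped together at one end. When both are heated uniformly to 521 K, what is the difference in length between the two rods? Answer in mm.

ΔT = 206 K
copper: ΔL = 18×10⁻⁶ × 2.944 m × 206 = 1.0916×10⁻² m = 10.916 mm
steel: ΔL = 1.3×10⁻⁵ × 2.944 m × 206 = 7.8840×10⁻³ m = 7.8840 mm
difference = 10.916 − 7.8840 = 3.032 mm

3.03 mm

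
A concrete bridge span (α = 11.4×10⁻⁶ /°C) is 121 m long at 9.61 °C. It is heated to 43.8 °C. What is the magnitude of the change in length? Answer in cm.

ΔL = 4.72 cm

|ΔT| = |43.8 − 9.61| = 34.19 K
ΔL = αL₀ΔT = (11.4×10⁻⁶)(121)(34.19) = 4.72×10⁻² m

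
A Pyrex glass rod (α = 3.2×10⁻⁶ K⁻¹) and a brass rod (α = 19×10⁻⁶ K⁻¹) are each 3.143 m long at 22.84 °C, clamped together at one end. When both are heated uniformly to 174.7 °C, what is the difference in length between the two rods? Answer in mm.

ΔT = 151.86 K
Pyrex glass: ΔL = 3.2×10⁻⁶ × 3.143 m × 151.86 = 1.5273×10⁻³ m = 1.5273 mm
brass: ΔL = 19×10⁻⁶ × 3.143 m × 151.86 = 9.0686×10⁻³ m = 9.0686 mm
difference = 9.0686 − 1.5273 = 7.5413 mm

7.54 mm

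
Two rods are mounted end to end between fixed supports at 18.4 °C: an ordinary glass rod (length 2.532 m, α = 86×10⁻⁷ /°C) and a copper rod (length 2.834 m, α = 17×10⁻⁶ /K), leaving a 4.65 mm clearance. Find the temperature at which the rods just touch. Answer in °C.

α₁L₁ = 2.17752×10⁻⁵ m/K, α₂L₂ = 4.8178×10⁻⁵ m/K → total 6.99532×10⁻⁵ m/K
ΔT = g/(α₁L₁+α₂L₂) = 4.65×10⁻³ / 6.99532×10⁻⁵ = 66.473 K
T = 18.4 + 66.473 = 84.873 °C

T = 84.9 °C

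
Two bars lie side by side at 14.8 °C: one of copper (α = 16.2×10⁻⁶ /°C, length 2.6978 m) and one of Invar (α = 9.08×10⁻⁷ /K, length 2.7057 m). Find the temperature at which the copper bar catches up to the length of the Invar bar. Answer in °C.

T = 206.3 °C

L₁(1 + α₁ΔT) = L₂(1 + α₂ΔT) ⇒ ΔT = (L₂ − L₁)/(α₁L₁ − α₂L₂)
L₂ − L₁ = 2.7057 − 2.6978 = 7.90×10⁻³ m
α₁L₁ − α₂L₂ = 16.2×10⁻⁶×2.6978 − 9.08×10⁻⁷×2.7057 = 4.12475844×10⁻⁵ m/K
ΔT = 7.90×10⁻³ / 4.12475844×10⁻⁵ = 191.526 K
T = 14.8 + 191.526 = 206.326 °C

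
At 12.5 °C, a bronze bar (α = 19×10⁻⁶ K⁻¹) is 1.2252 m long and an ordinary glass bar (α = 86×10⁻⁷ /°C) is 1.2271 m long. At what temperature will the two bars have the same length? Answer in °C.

T = 161.8 °C

Equal length when α₁L₁ΔT − α₂L₂ΔT = L₂ − L₁ = 1.90×10⁻³ m
α₁L₁ = 2.32788×10⁻⁵, α₂L₂ = 1.055306×10⁻⁵ → Δ(αL) = 1.272574×10⁻⁵ m/K
ΔT = 1.90×10⁻³ / 1.272574×10⁻⁵ = 149.304 K, so T = 12.5 + 149.304 = 161.804 °C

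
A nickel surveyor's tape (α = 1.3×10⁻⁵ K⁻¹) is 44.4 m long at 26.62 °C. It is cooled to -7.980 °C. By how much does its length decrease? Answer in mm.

ΔL = 20.0 mm

|ΔT| = |-7.980 − 26.62| = 34.600 K
ΔL = αL₀ΔT = (1.3×10⁻⁵)(44.4)(34.600) = 2.00×10⁻² m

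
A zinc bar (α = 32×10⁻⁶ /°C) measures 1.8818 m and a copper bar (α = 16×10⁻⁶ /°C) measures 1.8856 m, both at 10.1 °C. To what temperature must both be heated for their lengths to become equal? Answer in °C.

L₁(1 + α₁ΔT) = L₂(1 + α₂ΔT) ⇒ ΔT = (L₂ − L₁)/(α₁L₁ − α₂L₂)
L₂ − L₁ = 1.8856 − 1.8818 = 3.80×10⁻³ m
α₁L₁ − α₂L₂ = 32×10⁻⁶×1.8818 − 16×10⁻⁶×1.8856 = 3.0048×10⁻⁵ m/K
ΔT = 3.80×10⁻³ / 3.0048×10⁻⁵ = 126.464 K
T = 10.1 + 126.464 = 136.564 °C

T = 136.6 °C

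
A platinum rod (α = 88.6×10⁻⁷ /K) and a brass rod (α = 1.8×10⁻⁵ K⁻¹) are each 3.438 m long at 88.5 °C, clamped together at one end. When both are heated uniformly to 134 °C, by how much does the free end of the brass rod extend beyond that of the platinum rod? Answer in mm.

ΔT = 45.5 K
platinum: ΔL = 88.6×10⁻⁷ × 3.438 m × 45.5 = 1.3860×10⁻³ m = 1.3860 mm
brass: ΔL = 1.8×10⁻⁵ × 3.438 m × 45.5 = 2.8157×10⁻³ m = 2.8157 mm
difference = 2.8157 − 1.3860 = 1.4297 mm

1.43 mm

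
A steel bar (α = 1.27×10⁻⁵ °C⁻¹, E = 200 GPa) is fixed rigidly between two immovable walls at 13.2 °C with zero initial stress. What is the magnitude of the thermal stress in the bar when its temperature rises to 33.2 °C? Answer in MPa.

σ = 50.8 MPa

Fully constrained: the free strain ε = αΔT is blocked, so σ = Eε = EαΔT.
|ΔT| = 20.0 K
σ = 200×10⁹ × 1.27×10⁻⁵ × 20.0 = 5.08×10⁷ Pa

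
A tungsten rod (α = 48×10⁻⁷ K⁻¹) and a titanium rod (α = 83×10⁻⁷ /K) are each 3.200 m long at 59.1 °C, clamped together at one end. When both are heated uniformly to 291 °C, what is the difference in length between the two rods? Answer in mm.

2.60 mm

ΔT = 231.9 K
tungsten: ΔL = 48×10⁻⁷ × 3.200 m × 231.9 = 3.5620×10⁻³ m = 3.5620 mm
titanium: ΔL = 83×10⁻⁷ × 3.200 m × 231.9 = 6.1593×10⁻³ m = 6.1593 mm
difference = 6.1593 − 3.5620 = 2.5973 mm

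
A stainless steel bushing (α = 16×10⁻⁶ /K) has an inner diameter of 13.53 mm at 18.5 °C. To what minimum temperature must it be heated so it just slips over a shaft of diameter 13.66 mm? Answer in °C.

T = 619 °C

Required Δd = 13.66 − 13.53 = 0.13 mm
Δd = αd₀ΔT ⇒ ΔT = Δd/(αd₀) = 0.13 / (16×10⁻⁶ × 13.53) = 600.52 K
T_min = 18.5 + 600.52 = 619.02 °C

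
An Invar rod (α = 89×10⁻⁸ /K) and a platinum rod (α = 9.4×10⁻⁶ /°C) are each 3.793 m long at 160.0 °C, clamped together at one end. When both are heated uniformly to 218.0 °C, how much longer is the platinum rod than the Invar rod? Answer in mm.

ΔT = 58.0 K
Invar: ΔL = 89×10⁻⁸ × 3.793 m × 58.0 = 1.9579×10⁻⁴ m = 0.19579 mm
platinum: ΔL = 9.4×10⁻⁶ × 3.793 m × 58.0 = 2.0679×10⁻³ m = 2.0679 mm
difference = 2.0679 − 0.19579 = 1.87211 mm

1.87 mm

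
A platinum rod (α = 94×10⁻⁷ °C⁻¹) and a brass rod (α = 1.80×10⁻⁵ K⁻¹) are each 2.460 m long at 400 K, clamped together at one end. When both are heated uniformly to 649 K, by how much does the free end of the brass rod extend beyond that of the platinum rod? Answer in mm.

5.27 mm

ΔT = 249 K
platinum: ΔL = 94×10⁻⁷ × 2.460 m × 249 = 5.7579×10⁻³ m = 5.7579 mm
brass: ΔL = 1.80×10⁻⁵ × 2.460 m × 249 = 1.1026×10⁻² m = 11.026 mm
difference = 11.026 − 5.7579 = 5.2681 mm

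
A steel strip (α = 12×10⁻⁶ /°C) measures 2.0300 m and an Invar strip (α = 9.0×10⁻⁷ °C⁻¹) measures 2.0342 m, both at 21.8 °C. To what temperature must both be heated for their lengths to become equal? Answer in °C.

T = 208.2 °C

Equal length when α₁L₁ΔT − α₂L₂ΔT = L₂ − L₁ = 4.20×10⁻³ m
α₁L₁ = 2.436×10⁻⁵, α₂L₂ = 1.83078×10⁻⁶ → Δ(αL) = 2.252922×10⁻⁵ m/K
ΔT = 4.20×10⁻³ / 2.252922×10⁻⁵ = 186.425 K, so T = 21.8 + 186.425 = 208.225 °C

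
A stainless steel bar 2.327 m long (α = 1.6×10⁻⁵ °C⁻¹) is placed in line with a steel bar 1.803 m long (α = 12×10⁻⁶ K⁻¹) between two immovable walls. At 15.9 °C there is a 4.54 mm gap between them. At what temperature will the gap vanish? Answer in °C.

α₁L₁ = 3.7232×10⁻⁵ m/K, α₂L₂ = 2.1636×10⁻⁵ m/K → total 5.8868×10⁻⁵ m/K
ΔT = g/(α₁L₁+α₂L₂) = 4.54×10⁻³ / 5.8868×10⁻⁵ = 77.122 K
T = 15.9 + 77.122 = 93.022 °C

T = 93.0 °C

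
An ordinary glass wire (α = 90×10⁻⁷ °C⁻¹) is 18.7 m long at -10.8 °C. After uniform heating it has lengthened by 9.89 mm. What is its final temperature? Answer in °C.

T = 48.0 °C

ΔL = αL₀ΔT ⇒ ΔT = ΔL / (αL₀)
ΔT = 9.89×10⁻³ m / (90×10⁻⁷ × 18.7 m) = 58.764 K
T = -10.8 + 58.764 = 47.964 °C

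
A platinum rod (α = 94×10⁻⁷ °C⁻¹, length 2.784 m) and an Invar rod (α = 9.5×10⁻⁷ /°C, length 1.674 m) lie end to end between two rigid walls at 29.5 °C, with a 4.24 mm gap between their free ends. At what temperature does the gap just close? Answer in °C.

T = 182 °C

α₁L₁ = 2.61696×10⁻⁵ m/K, α₂L₂ = 1.5903×10⁻⁶ m/K → total 2.77599×10⁻⁵ m/K
ΔT = g/(α₁L₁+α₂L₂) = 4.24×10⁻³ / 2.77599×10⁻⁵ = 152.74 K
T = 29.5 + 152.74 = 182.24 °C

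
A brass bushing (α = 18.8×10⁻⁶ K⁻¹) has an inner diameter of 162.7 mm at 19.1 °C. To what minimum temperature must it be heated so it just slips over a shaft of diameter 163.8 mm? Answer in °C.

T = 379 °C

Required Δd = 163.8 − 162.7 = 1.1 mm
Δd = αd₀ΔT ⇒ ΔT = Δd/(αd₀) = 1.1 / (18.8×10⁻⁶ × 162.7) = 359.62 K
T_min = 19.1 + 359.62 = 378.72 °C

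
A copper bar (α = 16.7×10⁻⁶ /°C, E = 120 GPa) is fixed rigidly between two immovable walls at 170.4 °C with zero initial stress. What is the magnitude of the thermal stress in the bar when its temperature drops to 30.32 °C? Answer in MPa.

σ = 281 MPa

Fully constrained: the free strain ε = αΔT is blocked, so σ = Eε = EαΔT.
|ΔT| = 140.08 K
σ = 120×10⁹ × 16.7×10⁻⁶ × 140.08 = 2.81×10⁸ Pa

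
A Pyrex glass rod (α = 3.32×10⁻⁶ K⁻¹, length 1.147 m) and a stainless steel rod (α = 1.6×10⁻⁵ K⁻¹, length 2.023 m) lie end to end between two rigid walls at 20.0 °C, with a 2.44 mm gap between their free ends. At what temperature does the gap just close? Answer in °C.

T = 87.4 °C

Gap closes when ΔL₁ + ΔL₂ = 2.44 mm = 2.44×10⁻³ m
(α₁L₁ + α₂L₂)ΔT = g
α₁L₁ + α₂L₂ = 3.32×10⁻⁶×1.147 + 1.6×10⁻⁵×2.023 = 3.617604×10⁻⁵ m/K
ΔT = 2.44×10⁻³ / 3.617604×10⁻⁵ = 67.448 K
T = 20.0 + 67.448 = 87.448 °C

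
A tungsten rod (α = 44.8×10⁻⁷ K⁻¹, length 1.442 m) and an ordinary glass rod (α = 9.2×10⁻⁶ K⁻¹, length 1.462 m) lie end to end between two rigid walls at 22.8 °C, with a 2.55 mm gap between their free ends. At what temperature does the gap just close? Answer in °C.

T = 151 °C

Gap closes when ΔL₁ + ΔL₂ = 2.55 mm = 2.55×10⁻³ m
(α₁L₁ + α₂L₂)ΔT = g
α₁L₁ + α₂L₂ = 44.8×10⁻⁷×1.442 + 9.2×10⁻⁶×1.462 = 1.991056×10⁻⁵ m/K
ΔT = 2.55×10⁻³ / 1.991056×10⁻⁵ = 128.07 K
T = 22.8 + 128.07 = 150.87 °C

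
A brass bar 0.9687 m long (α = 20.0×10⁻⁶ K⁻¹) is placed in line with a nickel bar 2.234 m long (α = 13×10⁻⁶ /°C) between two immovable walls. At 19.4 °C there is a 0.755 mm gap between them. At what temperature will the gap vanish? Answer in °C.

α₁L₁ = 1.9374×10⁻⁵ m/K, α₂L₂ = 2.9042×10⁻⁵ m/K → total 4.8416×10⁻⁵ m/K
ΔT = g/(α₁L₁+α₂L₂) = 7.55×10⁻⁴ / 4.8416×10⁻⁵ = 15.594 K
T = 19.4 + 15.594 = 34.994 °C

T = 35.0 °C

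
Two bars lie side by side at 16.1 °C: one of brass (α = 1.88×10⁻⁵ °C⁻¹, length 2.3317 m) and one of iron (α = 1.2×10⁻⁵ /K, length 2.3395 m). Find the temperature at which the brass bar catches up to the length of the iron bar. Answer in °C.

T = 511.0 °C

L₁(1 + α₁ΔT) = L₂(1 + α₂ΔT) ⇒ ΔT = (L₂ − L₁)/(α₁L₁ − α₂L₂)
L₂ − L₁ = 2.3395 − 2.3317 = 7.80×10⁻³ m
α₁L₁ − α₂L₂ = 1.88×10⁻⁵×2.3317 − 1.2×10⁻⁵×2.3395 = 1.576196×10⁻⁵ m/K
ΔT = 7.80×10⁻³ / 1.576196×10⁻⁵ = 494.862 K
T = 16.1 + 494.862 = 510.962 °C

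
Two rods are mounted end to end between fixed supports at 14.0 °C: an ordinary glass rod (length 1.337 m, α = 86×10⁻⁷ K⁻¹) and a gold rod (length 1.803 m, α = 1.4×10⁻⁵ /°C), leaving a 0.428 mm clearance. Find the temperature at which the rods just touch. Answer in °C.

T = 25.6 °C

α₁L₁ = 1.14982×10⁻⁵ m/K, α₂L₂ = 2.5242×10⁻⁵ m/K → total 3.67402×10⁻⁵ m/K
ΔT = g/(α₁L₁+α₂L₂) = 4.28×10⁻⁴ / 3.67402×10⁻⁵ = 11.649 K
T = 14.0 + 11.649 = 25.649 °C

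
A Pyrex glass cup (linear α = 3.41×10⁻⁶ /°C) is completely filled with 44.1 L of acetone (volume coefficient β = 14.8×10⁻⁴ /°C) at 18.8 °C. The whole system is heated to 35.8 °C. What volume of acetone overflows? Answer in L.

1.10 L

The cup also expands: β_container ≈ 3α = 1.023×10⁻⁵ /K
Net overflow = V₀(β_liq − 3α_cont)ΔT
β − 3α = 1.48×10⁻³ − 1.023×10⁻⁵ = 1.46977×10⁻³ /K; ΔT = 17.0 K
ΔV = 44.1 × 1.46977×10⁻³ × 17.0 = 1.10 L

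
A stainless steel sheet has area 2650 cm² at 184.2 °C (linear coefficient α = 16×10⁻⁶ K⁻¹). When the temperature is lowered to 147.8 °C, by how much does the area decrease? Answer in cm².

Area coefficient ≈ 2α; |ΔT| = 36.4 K
ΔA = 2αA₀ΔT = 2(16×10⁻⁶)(2650)(36.4) = 3.09 cm²

ΔA = 3.09 cm²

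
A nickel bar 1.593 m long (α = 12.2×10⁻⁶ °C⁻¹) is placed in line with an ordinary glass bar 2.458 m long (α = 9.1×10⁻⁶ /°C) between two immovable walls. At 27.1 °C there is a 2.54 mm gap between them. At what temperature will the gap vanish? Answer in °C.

T = 87.9 °C

α₁L₁ = 1.94346×10⁻⁵ m/K, α₂L₂ = 2.23678×10⁻⁵ m/K → total 4.18024×10⁻⁵ m/K
ΔT = g/(α₁L₁+α₂L₂) = 2.54×10⁻³ / 4.18024×10⁻⁵ = 60.762 K
T = 27.1 + 60.762 = 87.862 °C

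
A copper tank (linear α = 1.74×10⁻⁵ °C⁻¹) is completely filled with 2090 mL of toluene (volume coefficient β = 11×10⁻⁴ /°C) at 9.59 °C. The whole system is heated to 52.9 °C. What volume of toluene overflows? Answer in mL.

The tank also expands: β_container ≈ 3α = 5.22×10⁻⁵ /K
Net overflow = V₀(β_liq − 3α_cont)ΔT
β − 3α = 1.10×10⁻³ − 5.22×10⁻⁵ = 1.0478×10⁻³ /K; ΔT = 43.31 K
ΔV = 2090 × 1.0478×10⁻³ × 43.31 = 94.8 mL

94.8 mL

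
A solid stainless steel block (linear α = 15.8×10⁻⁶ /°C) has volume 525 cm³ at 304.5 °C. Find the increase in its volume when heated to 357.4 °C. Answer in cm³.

ΔV = 1.32 cm³

Isotropic solid: β ≈ 3α = 4.7×10⁻⁵ /K; ΔT = 52.9 K
ΔV = 3αV₀ΔT = 3(15.8×10⁻⁶)(525)(52.9) = 1.32 cm³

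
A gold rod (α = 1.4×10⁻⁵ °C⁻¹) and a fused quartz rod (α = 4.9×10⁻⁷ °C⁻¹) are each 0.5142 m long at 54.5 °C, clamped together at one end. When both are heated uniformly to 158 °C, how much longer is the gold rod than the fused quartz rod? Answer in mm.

0.719 mm

ΔT = 103.5 K
gold: ΔL = 1.4×10⁻⁵ × 0.5142 m × 103.5 = 7.4508×10⁻⁴ m = 0.74508 mm
fused quartz: ΔL = 4.9×10⁻⁷ × 0.5142 m × 103.5 = 2.6078×10⁻⁵ m = 0.026078 mm
difference = 0.74508 − 0.026078 = 0.719002 mm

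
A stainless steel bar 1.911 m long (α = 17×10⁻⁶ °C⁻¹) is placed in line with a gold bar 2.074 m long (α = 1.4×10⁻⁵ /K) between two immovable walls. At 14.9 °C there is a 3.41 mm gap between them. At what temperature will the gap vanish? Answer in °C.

T = 70.3 °C

Gap closes when ΔL₁ + ΔL₂ = 3.41 mm = 3.41×10⁻³ m
(α₁L₁ + α₂L₂)ΔT = g
α₁L₁ + α₂L₂ = 17×10⁻⁶×1.911 + 1.4×10⁻⁵×2.074 = 6.1523×10⁻⁵ m/K
ΔT = 3.41×10⁻³ / 6.1523×10⁻⁵ = 55.426 K
T = 14.9 + 55.426 = 70.326 °C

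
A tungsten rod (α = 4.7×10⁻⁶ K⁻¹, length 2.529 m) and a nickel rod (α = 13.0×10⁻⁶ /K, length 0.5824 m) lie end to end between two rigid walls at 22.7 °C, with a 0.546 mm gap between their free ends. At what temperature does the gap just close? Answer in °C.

Gap closes when ΔL₁ + ΔL₂ = 0.546 mm = 5.46×10⁻⁴ m
(α₁L₁ + α₂L₂)ΔT = g
α₁L₁ + α₂L₂ = 4.7×10⁻⁶×2.529 + 13.0×10⁻⁶×0.5824 = 1.94575×10⁻⁵ m/K
ΔT = 5.46×10⁻⁴ / 1.94575×10⁻⁵ = 28.061 K
T = 22.7 + 28.061 = 50.761 °C

T = 50.8 °C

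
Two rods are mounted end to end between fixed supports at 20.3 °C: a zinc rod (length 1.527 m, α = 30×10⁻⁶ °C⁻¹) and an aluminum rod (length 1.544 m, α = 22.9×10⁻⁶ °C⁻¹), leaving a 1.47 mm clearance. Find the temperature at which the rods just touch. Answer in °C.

T = 38.4 °C

Gap closes when ΔL₁ + ΔL₂ = 1.47 mm = 1.47×10⁻³ m
(α₁L₁ + α₂L₂)ΔT = g
α₁L₁ + α₂L₂ = 30×10⁻⁶×1.527 + 22.9×10⁻⁶×1.544 = 8.11676×10⁻⁵ m/K
ΔT = 1.47×10⁻³ / 8.11676×10⁻⁵ = 18.111 K
T = 20.3 + 18.111 = 38.411 °C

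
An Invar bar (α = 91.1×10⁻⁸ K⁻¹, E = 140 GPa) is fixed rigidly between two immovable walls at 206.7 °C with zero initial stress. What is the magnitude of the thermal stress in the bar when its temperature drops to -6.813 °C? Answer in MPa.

Fully constrained: the free strain ε = αΔT is blocked, so σ = Eε = EαΔT.
|ΔT| = 213.513 K
σ = 140×10⁹ × 91.1×10⁻⁸ × 213.513 = 2.72×10⁷ Pa

σ = 27.2 MPa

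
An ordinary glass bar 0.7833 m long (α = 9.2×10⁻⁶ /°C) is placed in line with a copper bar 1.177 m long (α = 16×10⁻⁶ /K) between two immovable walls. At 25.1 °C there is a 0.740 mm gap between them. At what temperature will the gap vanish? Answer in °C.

T = 53.5 °C

α₁L₁ = 7.20636×10⁻⁶ m/K, α₂L₂ = 1.8832×10⁻⁵ m/K → total 2.603836×10⁻⁵ m/K
ΔT = g/(α₁L₁+α₂L₂) = 7.40×10⁻⁴ / 2.603836×10⁻⁵ = 28.420 K
T = 25.1 + 28.420 = 53.520 °C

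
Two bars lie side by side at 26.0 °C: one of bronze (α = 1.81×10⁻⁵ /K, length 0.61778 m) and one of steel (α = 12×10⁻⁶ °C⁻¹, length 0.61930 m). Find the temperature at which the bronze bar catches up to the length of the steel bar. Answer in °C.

T = 431.3 °C

L₁(1 + α₁ΔT) = L₂(1 + α₂ΔT) ⇒ ΔT = (L₂ − L₁)/(α₁L₁ − α₂L₂)
L₂ − L₁ = 0.61930 − 0.61778 = 1.52×10⁻³ m
α₁L₁ − α₂L₂ = 1.81×10⁻⁵×0.61778 − 12×10⁻⁶×0.61930 = 3.750218×10⁻⁶ m/K
ΔT = 1.52×10⁻³ / 3.750218×10⁻⁶ = 405.310 K
T = 26.0 + 405.310 = 431.310 °C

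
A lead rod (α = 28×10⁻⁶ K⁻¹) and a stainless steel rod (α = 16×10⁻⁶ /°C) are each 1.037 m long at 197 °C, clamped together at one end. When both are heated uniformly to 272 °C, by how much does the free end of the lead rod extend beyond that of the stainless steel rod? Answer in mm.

0.933 mm

ΔT = 75 K
lead: ΔL = 28×10⁻⁶ × 1.037 m × 75 = 2.1777×10⁻³ m = 2.1777 mm
stainless steel: ΔL = 16×10⁻⁶ × 1.037 m × 75 = 1.2444×10⁻³ m = 1.2444 mm
difference = 2.1777 − 1.2444 = 0.9333 mm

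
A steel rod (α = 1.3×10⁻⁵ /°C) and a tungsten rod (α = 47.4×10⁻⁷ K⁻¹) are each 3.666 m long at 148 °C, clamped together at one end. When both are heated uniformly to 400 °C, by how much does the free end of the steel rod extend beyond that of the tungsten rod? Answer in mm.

ΔT = 252 K
steel: ΔL = 1.3×10⁻⁵ × 3.666 m × 252 = 1.2010×10⁻² m = 12.010 mm
tungsten: ΔL = 47.4×10⁻⁷ × 3.666 m × 252 = 4.3790×10⁻³ m = 4.3790 mm
difference = 12.010 − 4.3790 = 7.631 mm

7.63 mm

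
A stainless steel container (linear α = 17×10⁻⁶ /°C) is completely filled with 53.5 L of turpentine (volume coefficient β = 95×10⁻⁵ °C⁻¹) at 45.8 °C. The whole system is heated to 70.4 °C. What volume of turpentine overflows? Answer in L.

1.18 L

The container also expands: β_container ≈ 3α = 5.1×10⁻⁵ /K
Net overflow = V₀(β_liq − 3α_cont)ΔT
β − 3α = 9.50×10⁻⁴ − 5.1×10⁻⁵ = 8.99×10⁻⁴ /K; ΔT = 24.6 K
ΔV = 53.5 × 8.99×10⁻⁴ × 24.6 = 1.18 L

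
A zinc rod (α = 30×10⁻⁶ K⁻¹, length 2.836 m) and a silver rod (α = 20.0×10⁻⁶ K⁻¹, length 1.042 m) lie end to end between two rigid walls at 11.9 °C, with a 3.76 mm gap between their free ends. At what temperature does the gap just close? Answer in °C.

T = 47.4 °C

α₁L₁ = 8.508×10⁻⁵ m/K, α₂L₂ = 2.084×10⁻⁵ m/K → total 1.0592×10⁻⁴ m/K
ΔT = g/(α₁L₁+α₂L₂) = 3.76×10⁻³ / 1.0592×10⁻⁴ = 35.498 K
T = 11.9 + 35.498 = 47.398 °C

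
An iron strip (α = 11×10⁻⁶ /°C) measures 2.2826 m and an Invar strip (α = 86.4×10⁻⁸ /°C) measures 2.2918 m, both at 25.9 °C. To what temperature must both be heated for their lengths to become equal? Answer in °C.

L₁(1 + α₁ΔT) = L₂(1 + α₂ΔT) ⇒ ΔT = (L₂ − L₁)/(α₁L₁ − α₂L₂)
L₂ − L₁ = 2.2918 − 2.2826 = 9.20×10⁻³ m
α₁L₁ − α₂L₂ = 11×10⁻⁶×2.2826 − 86.4×10⁻⁸×2.2918 = 2.31284848×10⁻⁵ m/K
ΔT = 9.20×10⁻³ / 2.31284848×10⁻⁵ = 397.778 K
T = 25.9 + 397.778 = 423.678 °C

T = 423.7 °C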